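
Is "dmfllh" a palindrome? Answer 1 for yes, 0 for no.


Input: dmfllh
Reversed: hllfmd
  Compare pos 0 ('d') with pos 5 ('h'): MISMATCH
  Compare pos 1 ('m') with pos 4 ('l'): MISMATCH
  Compare pos 2 ('f') with pos 3 ('l'): MISMATCH
Result: not a palindrome

0


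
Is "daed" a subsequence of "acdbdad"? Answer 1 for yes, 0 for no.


Check if "daed" is a subsequence of "acdbdad"
Greedy scan:
  Position 0 ('a'): no match needed
  Position 1 ('c'): no match needed
  Position 2 ('d'): matches sub[0] = 'd'
  Position 3 ('b'): no match needed
  Position 4 ('d'): no match needed
  Position 5 ('a'): matches sub[1] = 'a'
  Position 6 ('d'): no match needed
Only matched 2/4 characters => not a subsequence

0


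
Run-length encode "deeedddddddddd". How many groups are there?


Input: deeedddddddddd
Scanning for consecutive runs:
  Group 1: 'd' x 1 (positions 0-0)
  Group 2: 'e' x 3 (positions 1-3)
  Group 3: 'd' x 10 (positions 4-13)
Total groups: 3

3


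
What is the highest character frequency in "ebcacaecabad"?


Input: ebcacaecabad
Character counts:
  'a': 4
  'b': 2
  'c': 3
  'd': 1
  'e': 2
Maximum frequency: 4

4


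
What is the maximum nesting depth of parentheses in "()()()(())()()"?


Input: "()()()(())()()"
Tracking depth:
  Position 0 '(': depth becomes 1
  Position 1 ')': depth becomes 0
  Position 2 '(': depth becomes 1
  Position 3 ')': depth becomes 0
  Position 4 '(': depth becomes 1
  Position 5 ')': depth becomes 0
  Position 6 '(': depth becomes 1
  Position 7 '(': depth becomes 2
  Position 8 ')': depth becomes 1
  Position 9 ')': depth becomes 0
  Position 10 '(': depth becomes 1
  Position 11 ')': depth becomes 0
  Position 12 '(': depth becomes 1
  Position 13 ')': depth becomes 0
Maximum depth reached: 2

2


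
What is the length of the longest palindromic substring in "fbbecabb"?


Input: "fbbecabb"
Checking substrings for palindromes:
  [1:3] "bb" (len 2) => palindrome
  [6:8] "bb" (len 2) => palindrome
Longest palindromic substring: "bb" with length 2

2


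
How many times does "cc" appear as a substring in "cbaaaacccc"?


Searching for "cc" in "cbaaaacccc"
Scanning each position:
  Position 0: "cb" => no
  Position 1: "ba" => no
  Position 2: "aa" => no
  Position 3: "aa" => no
  Position 4: "aa" => no
  Position 5: "ac" => no
  Position 6: "cc" => MATCH
  Position 7: "cc" => MATCH
  Position 8: "cc" => MATCH
Total occurrences: 3

3


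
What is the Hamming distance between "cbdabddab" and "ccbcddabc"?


Comparing "cbdabddab" and "ccbcddabc" position by position:
  Position 0: 'c' vs 'c' => same
  Position 1: 'b' vs 'c' => differ
  Position 2: 'd' vs 'b' => differ
  Position 3: 'a' vs 'c' => differ
  Position 4: 'b' vs 'd' => differ
  Position 5: 'd' vs 'd' => same
  Position 6: 'd' vs 'a' => differ
  Position 7: 'a' vs 'b' => differ
  Position 8: 'b' vs 'c' => differ
Total differences (Hamming distance): 7

7


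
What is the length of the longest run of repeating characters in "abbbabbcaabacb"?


Input: "abbbabbcaabacb"
Scanning for longest run:
  Position 1 ('b'): new char, reset run to 1
  Position 2 ('b'): continues run of 'b', length=2
  Position 3 ('b'): continues run of 'b', length=3
  Position 4 ('a'): new char, reset run to 1
  Position 5 ('b'): new char, reset run to 1
  Position 6 ('b'): continues run of 'b', length=2
  Position 7 ('c'): new char, reset run to 1
  Position 8 ('a'): new char, reset run to 1
  Position 9 ('a'): continues run of 'a', length=2
  Position 10 ('b'): new char, reset run to 1
  Position 11 ('a'): new char, reset run to 1
  Position 12 ('c'): new char, reset run to 1
  Position 13 ('b'): new char, reset run to 1
Longest run: 'b' with length 3

3


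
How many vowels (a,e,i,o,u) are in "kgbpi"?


Input: kgbpi
Checking each character:
  'k' at position 0: consonant
  'g' at position 1: consonant
  'b' at position 2: consonant
  'p' at position 3: consonant
  'i' at position 4: vowel (running total: 1)
Total vowels: 1

1


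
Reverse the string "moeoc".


Input: moeoc
Reading characters right to left:
  Position 4: 'c'
  Position 3: 'o'
  Position 2: 'e'
  Position 1: 'o'
  Position 0: 'm'
Reversed: coeom

coeom


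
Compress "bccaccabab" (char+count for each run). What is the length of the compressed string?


Input: bccaccabab
Runs:
  'b' x 1 => "b1"
  'c' x 2 => "c2"
  'a' x 1 => "a1"
  'c' x 2 => "c2"
  'a' x 1 => "a1"
  'b' x 1 => "b1"
  'a' x 1 => "a1"
  'b' x 1 => "b1"
Compressed: "b1c2a1c2a1b1a1b1"
Compressed length: 16

16


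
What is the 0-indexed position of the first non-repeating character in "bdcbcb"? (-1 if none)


Input: bdcbcb
Character frequencies:
  'b': 3
  'c': 2
  'd': 1
Scanning left to right for freq == 1:
  Position 0 ('b'): freq=3, skip
  Position 1 ('d'): unique! => answer = 1

1


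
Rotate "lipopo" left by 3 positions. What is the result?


Input: "lipopo", rotate left by 3
First 3 characters: "lip"
Remaining characters: "opo"
Concatenate remaining + first: "opo" + "lip" = "opolip"

opolip


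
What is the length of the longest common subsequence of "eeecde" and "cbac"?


LCS of "eeecde" and "cbac"
DP table:
           c    b    a    c
      0    0    0    0    0
  e   0    0    0    0    0
  e   0    0    0    0    0
  e   0    0    0    0    0
  c   0    1    1    1    1
  d   0    1    1    1    1
  e   0    1    1    1    1
LCS length = dp[6][4] = 1

1


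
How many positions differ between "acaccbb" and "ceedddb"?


Comparing "acaccbb" and "ceedddb" position by position:
  Position 0: 'a' vs 'c' => DIFFER
  Position 1: 'c' vs 'e' => DIFFER
  Position 2: 'a' vs 'e' => DIFFER
  Position 3: 'c' vs 'd' => DIFFER
  Position 4: 'c' vs 'd' => DIFFER
  Position 5: 'b' vs 'd' => DIFFER
  Position 6: 'b' vs 'b' => same
Positions that differ: 6

6


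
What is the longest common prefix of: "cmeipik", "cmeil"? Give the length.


Words: cmeipik, cmeil
  Position 0: all 'c' => match
  Position 1: all 'm' => match
  Position 2: all 'e' => match
  Position 3: all 'i' => match
  Position 4: ('p', 'l') => mismatch, stop
LCP = "cmei" (length 4)

4


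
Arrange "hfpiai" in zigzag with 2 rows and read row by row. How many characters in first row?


Zigzag "hfpiai" into 2 rows:
Placing characters:
  'h' => row 0
  'f' => row 1
  'p' => row 0
  'i' => row 1
  'a' => row 0
  'i' => row 1
Rows:
  Row 0: "hpa"
  Row 1: "fii"
First row length: 3

3


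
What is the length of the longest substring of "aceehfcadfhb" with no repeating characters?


Input: "aceehfcadfhb"
Sliding window (track last position of each char):
  Position 0 ('a'): window [0,0] length 1 -- new best
  Position 1 ('c'): window [0,1] length 2 -- new best
  Position 2 ('e'): window [0,2] length 3 -- new best
  Position 3 ('e'): repeat (last at 2), move window start to 3
  Position 3 ('e'): window [3,3] length 1
  Position 4 ('h'): window [3,4] length 2
  Position 5 ('f'): window [3,5] length 3
  Position 6 ('c'): window [3,6] length 4 -- new best
  Position 7 ('a'): window [3,7] length 5 -- new best
  Position 8 ('d'): window [3,8] length 6 -- new best
  Position 9 ('f'): repeat (last at 5), move window start to 6
  Position 9 ('f'): window [6,9] length 4
  Position 10 ('h'): window [6,10] length 5
  Position 11 ('b'): window [6,11] length 6
Longest substring with no repeats: "ehfcad" with length 6

6


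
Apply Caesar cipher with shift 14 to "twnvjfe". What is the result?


Caesar cipher: shift "twnvjfe" by 14
  't' (pos 19) + 14 = pos 7 = 'h'
  'w' (pos 22) + 14 = pos 10 = 'k'
  'n' (pos 13) + 14 = pos 1 = 'b'
  'v' (pos 21) + 14 = pos 9 = 'j'
  'j' (pos 9) + 14 = pos 23 = 'x'
  'f' (pos 5) + 14 = pos 19 = 't'
  'e' (pos 4) + 14 = pos 18 = 's'
Result: hkbjxts

hkbjxts


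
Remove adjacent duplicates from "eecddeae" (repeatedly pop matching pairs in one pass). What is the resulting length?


Input: eecddeae
Stack-based adjacent duplicate removal:
  Read 'e': push. Stack: e
  Read 'e': matches stack top 'e' => pop. Stack: (empty)
  Read 'c': push. Stack: c
  Read 'd': push. Stack: cd
  Read 'd': matches stack top 'd' => pop. Stack: c
  Read 'e': push. Stack: ce
  Read 'a': push. Stack: cea
  Read 'e': push. Stack: ceae
Final stack: "ceae" (length 4)

4


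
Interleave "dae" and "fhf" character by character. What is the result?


Interleaving "dae" and "fhf":
  Position 0: 'd' from first, 'f' from second => "df"
  Position 1: 'a' from first, 'h' from second => "ah"
  Position 2: 'e' from first, 'f' from second => "ef"
Result: dfahef

dfahef


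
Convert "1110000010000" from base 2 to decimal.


Input: "1110000010000" in base 2
Positional expansion:
  Digit '1' (value 1) x 2^12 = 4096
  Digit '1' (value 1) x 2^11 = 2048
  Digit '1' (value 1) x 2^10 = 1024
  Digit '0' (value 0) x 2^9 = 0
  Digit '0' (value 0) x 2^8 = 0
  Digit '0' (value 0) x 2^7 = 0
  Digit '0' (value 0) x 2^6 = 0
  Digit '0' (value 0) x 2^5 = 0
  Digit '1' (value 1) x 2^4 = 16
  Digit '0' (value 0) x 2^3 = 0
  Digit '0' (value 0) x 2^2 = 0
  Digit '0' (value 0) x 2^1 = 0
  Digit '0' (value 0) x 2^0 = 0
Sum = 7184

7184


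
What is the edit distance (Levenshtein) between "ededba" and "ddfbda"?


Computing edit distance: "ededba" -> "ddfbda"
DP table:
           d    d    f    b    d    a
      0    1    2    3    4    5    6
  e   1    1    2    3    4    5    6
  d   2    1    1    2    3    4    5
  e   3    2    2    2    3    4    5
  d   4    3    2    3    3    3    4
  b   5    4    3    3    3    4    4
  a   6    5    4    4    4    4    4
Edit distance = dp[6][6] = 4

4


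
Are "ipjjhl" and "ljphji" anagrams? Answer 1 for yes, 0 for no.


Strings: "ipjjhl", "ljphji"
Sorted first:  hijjlp
Sorted second: hijjlp
Sorted forms match => anagrams

1


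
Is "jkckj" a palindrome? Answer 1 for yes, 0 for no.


Input: jkckj
Reversed: jkckj
  Compare pos 0 ('j') with pos 4 ('j'): match
  Compare pos 1 ('k') with pos 3 ('k'): match
Result: palindrome

1


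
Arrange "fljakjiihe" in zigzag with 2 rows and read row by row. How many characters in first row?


Zigzag "fljakjiihe" into 2 rows:
Placing characters:
  'f' => row 0
  'l' => row 1
  'j' => row 0
  'a' => row 1
  'k' => row 0
  'j' => row 1
  'i' => row 0
  'i' => row 1
  'h' => row 0
  'e' => row 1
Rows:
  Row 0: "fjkih"
  Row 1: "lajie"
First row length: 5

5


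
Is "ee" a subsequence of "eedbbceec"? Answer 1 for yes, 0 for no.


Check if "ee" is a subsequence of "eedbbceec"
Greedy scan:
  Position 0 ('e'): matches sub[0] = 'e'
  Position 1 ('e'): matches sub[1] = 'e'
  Position 2 ('d'): no match needed
  Position 3 ('b'): no match needed
  Position 4 ('b'): no match needed
  Position 5 ('c'): no match needed
  Position 6 ('e'): no match needed
  Position 7 ('e'): no match needed
  Position 8 ('c'): no match needed
All 2 characters matched => is a subsequence

1


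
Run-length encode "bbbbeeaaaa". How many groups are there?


Input: bbbbeeaaaa
Scanning for consecutive runs:
  Group 1: 'b' x 4 (positions 0-3)
  Group 2: 'e' x 2 (positions 4-5)
  Group 3: 'a' x 4 (positions 6-9)
Total groups: 3

3


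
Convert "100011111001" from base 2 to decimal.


Input: "100011111001" in base 2
Positional expansion:
  Digit '1' (value 1) x 2^11 = 2048
  Digit '0' (value 0) x 2^10 = 0
  Digit '0' (value 0) x 2^9 = 0
  Digit '0' (value 0) x 2^8 = 0
  Digit '1' (value 1) x 2^7 = 128
  Digit '1' (value 1) x 2^6 = 64
  Digit '1' (value 1) x 2^5 = 32
  Digit '1' (value 1) x 2^4 = 16
  Digit '1' (value 1) x 2^3 = 8
  Digit '0' (value 0) x 2^2 = 0
  Digit '0' (value 0) x 2^1 = 0
  Digit '1' (value 1) x 2^0 = 1
Sum = 2297

2297


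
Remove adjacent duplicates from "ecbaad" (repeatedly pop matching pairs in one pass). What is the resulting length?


Input: ecbaad
Stack-based adjacent duplicate removal:
  Read 'e': push. Stack: e
  Read 'c': push. Stack: ec
  Read 'b': push. Stack: ecb
  Read 'a': push. Stack: ecba
  Read 'a': matches stack top 'a' => pop. Stack: ecb
  Read 'd': push. Stack: ecbd
Final stack: "ecbd" (length 4)

4


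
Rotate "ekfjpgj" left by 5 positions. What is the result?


Input: "ekfjpgj", rotate left by 5
First 5 characters: "ekfjp"
Remaining characters: "gj"
Concatenate remaining + first: "gj" + "ekfjp" = "gjekfjp"

gjekfjp


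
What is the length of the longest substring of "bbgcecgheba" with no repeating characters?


Input: "bbgcecgheba"
Sliding window (track last position of each char):
  Position 0 ('b'): window [0,0] length 1 -- new best
  Position 1 ('b'): repeat (last at 0), move window start to 1
  Position 1 ('b'): window [1,1] length 1
  Position 2 ('g'): window [1,2] length 2 -- new best
  Position 3 ('c'): window [1,3] length 3 -- new best
  Position 4 ('e'): window [1,4] length 4 -- new best
  Position 5 ('c'): repeat (last at 3), move window start to 4
  Position 5 ('c'): window [4,5] length 2
  Position 6 ('g'): window [4,6] length 3
  Position 7 ('h'): window [4,7] length 4
  Position 8 ('e'): repeat (last at 4), move window start to 5
  Position 8 ('e'): window [5,8] length 4
  Position 9 ('b'): window [5,9] length 5 -- new best
  Position 10 ('a'): window [5,10] length 6 -- new best
Longest substring with no repeats: "cgheba" with length 6

6


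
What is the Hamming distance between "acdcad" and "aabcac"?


Comparing "acdcad" and "aabcac" position by position:
  Position 0: 'a' vs 'a' => same
  Position 1: 'c' vs 'a' => differ
  Position 2: 'd' vs 'b' => differ
  Position 3: 'c' vs 'c' => same
  Position 4: 'a' vs 'a' => same
  Position 5: 'd' vs 'c' => differ
Total differences (Hamming distance): 3

3


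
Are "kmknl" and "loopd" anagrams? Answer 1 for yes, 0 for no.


Strings: "kmknl", "loopd"
Sorted first:  kklmn
Sorted second: dloop
Differ at position 0: 'k' vs 'd' => not anagrams

0


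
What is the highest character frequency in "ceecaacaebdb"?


Input: ceecaacaebdb
Character counts:
  'a': 3
  'b': 2
  'c': 3
  'd': 1
  'e': 3
Maximum frequency: 3

3


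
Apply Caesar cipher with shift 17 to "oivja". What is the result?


Caesar cipher: shift "oivja" by 17
  'o' (pos 14) + 17 = pos 5 = 'f'
  'i' (pos 8) + 17 = pos 25 = 'z'
  'v' (pos 21) + 17 = pos 12 = 'm'
  'j' (pos 9) + 17 = pos 0 = 'a'
  'a' (pos 0) + 17 = pos 17 = 'r'
Result: fzmar

fzmar


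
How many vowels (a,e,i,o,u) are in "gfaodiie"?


Input: gfaodiie
Checking each character:
  'g' at position 0: consonant
  'f' at position 1: consonant
  'a' at position 2: vowel (running total: 1)
  'o' at position 3: vowel (running total: 2)
  'd' at position 4: consonant
  'i' at position 5: vowel (running total: 3)
  'i' at position 6: vowel (running total: 4)
  'e' at position 7: vowel (running total: 5)
Total vowels: 5

5


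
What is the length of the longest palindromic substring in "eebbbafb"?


Input: "eebbbafb"
Checking substrings for palindromes:
  [2:5] "bbb" (len 3) => palindrome
  [0:2] "ee" (len 2) => palindrome
  [2:4] "bb" (len 2) => palindrome
  [3:5] "bb" (len 2) => palindrome
Longest palindromic substring: "bbb" with length 3

3


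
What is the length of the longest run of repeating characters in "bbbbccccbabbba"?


Input: "bbbbccccbabbba"
Scanning for longest run:
  Position 1 ('b'): continues run of 'b', length=2
  Position 2 ('b'): continues run of 'b', length=3
  Position 3 ('b'): continues run of 'b', length=4
  Position 4 ('c'): new char, reset run to 1
  Position 5 ('c'): continues run of 'c', length=2
  Position 6 ('c'): continues run of 'c', length=3
  Position 7 ('c'): continues run of 'c', length=4
  Position 8 ('b'): new char, reset run to 1
  Position 9 ('a'): new char, reset run to 1
  Position 10 ('b'): new char, reset run to 1
  Position 11 ('b'): continues run of 'b', length=2
  Position 12 ('b'): continues run of 'b', length=3
  Position 13 ('a'): new char, reset run to 1
Longest run: 'b' with length 4

4


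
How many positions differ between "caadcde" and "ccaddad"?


Comparing "caadcde" and "ccaddad" position by position:
  Position 0: 'c' vs 'c' => same
  Position 1: 'a' vs 'c' => DIFFER
  Position 2: 'a' vs 'a' => same
  Position 3: 'd' vs 'd' => same
  Position 4: 'c' vs 'd' => DIFFER
  Position 5: 'd' vs 'a' => DIFFER
  Position 6: 'e' vs 'd' => DIFFER
Positions that differ: 4

4


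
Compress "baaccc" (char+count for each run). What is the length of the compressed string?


Input: baaccc
Runs:
  'b' x 1 => "b1"
  'a' x 2 => "a2"
  'c' x 3 => "c3"
Compressed: "b1a2c3"
Compressed length: 6

6


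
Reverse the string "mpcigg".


Input: mpcigg
Reading characters right to left:
  Position 5: 'g'
  Position 4: 'g'
  Position 3: 'i'
  Position 2: 'c'
  Position 1: 'p'
  Position 0: 'm'
Reversed: ggicpm

ggicpm


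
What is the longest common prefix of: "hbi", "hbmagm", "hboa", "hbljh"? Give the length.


Words: hbi, hbmagm, hboa, hbljh
  Position 0: all 'h' => match
  Position 1: all 'b' => match
  Position 2: ('i', 'm', 'o', 'l') => mismatch, stop
LCP = "hb" (length 2)

2


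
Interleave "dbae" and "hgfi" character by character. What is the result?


Interleaving "dbae" and "hgfi":
  Position 0: 'd' from first, 'h' from second => "dh"
  Position 1: 'b' from first, 'g' from second => "bg"
  Position 2: 'a' from first, 'f' from second => "af"
  Position 3: 'e' from first, 'i' from second => "ei"
Result: dhbgafei

dhbgafei


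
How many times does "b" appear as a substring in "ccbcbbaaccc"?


Searching for "b" in "ccbcbbaaccc"
Scanning each position:
  Position 0: "c" => no
  Position 1: "c" => no
  Position 2: "b" => MATCH
  Position 3: "c" => no
  Position 4: "b" => MATCH
  Position 5: "b" => MATCH
  Position 6: "a" => no
  Position 7: "a" => no
  Position 8: "c" => no
  Position 9: "c" => no
  Position 10: "c" => no
Total occurrences: 3

3


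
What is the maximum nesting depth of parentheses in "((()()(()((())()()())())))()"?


Input: "((()()(()((())()()())())))()"
Tracking depth:
  Position 0 '(': depth becomes 1
  Position 1 '(': depth becomes 2
  Position 2 '(': depth becomes 3
  Position 3 ')': depth becomes 2
  Position 4 '(': depth becomes 3
  Position 5 ')': depth becomes 2
  Position 6 '(': depth becomes 3
  Position 7 '(': depth becomes 4
  Position 8 ')': depth becomes 3
  Position 9 '(': depth becomes 4
  Position 10 '(': depth becomes 5
  Position 11 '(': depth becomes 6
  Position 12 ')': depth becomes 5
  Position 13 ')': depth becomes 4
  Position 14 '(': depth becomes 5
  Position 15 ')': depth becomes 4
  Position 16 '(': depth becomes 5
  Position 17 ')': depth becomes 4
  Position 18 '(': depth becomes 5
  Position 19 ')': depth becomes 4
  Position 20 ')': depth becomes 3
  Position 21 '(': depth becomes 4
  Position 22 ')': depth becomes 3
  Position 23 ')': depth becomes 2
  Position 24 ')': depth becomes 1
  Position 25 ')': depth becomes 0
  Position 26 '(': depth becomes 1
  Position 27 ')': depth becomes 0
Maximum depth reached: 6

6


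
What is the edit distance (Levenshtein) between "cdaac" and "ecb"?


Computing edit distance: "cdaac" -> "ecb"
DP table:
           e    c    b
      0    1    2    3
  c   1    1    1    2
  d   2    2    2    2
  a   3    3    3    3
  a   4    4    4    4
  c   5    5    4    5
Edit distance = dp[5][3] = 5

5


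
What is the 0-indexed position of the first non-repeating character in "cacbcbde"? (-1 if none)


Input: cacbcbde
Character frequencies:
  'a': 1
  'b': 2
  'c': 3
  'd': 1
  'e': 1
Scanning left to right for freq == 1:
  Position 0 ('c'): freq=3, skip
  Position 1 ('a'): unique! => answer = 1

1


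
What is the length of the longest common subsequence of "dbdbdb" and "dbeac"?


LCS of "dbdbdb" and "dbeac"
DP table:
           d    b    e    a    c
      0    0    0    0    0    0
  d   0    1    1    1    1    1
  b   0    1    2    2    2    2
  d   0    1    2    2    2    2
  b   0    1    2    2    2    2
  d   0    1    2    2    2    2
  b   0    1    2    2    2    2
LCS length = dp[6][5] = 2

2


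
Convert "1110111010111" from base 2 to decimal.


Input: "1110111010111" in base 2
Positional expansion:
  Digit '1' (value 1) x 2^12 = 4096
  Digit '1' (value 1) x 2^11 = 2048
  Digit '1' (value 1) x 2^10 = 1024
  Digit '0' (value 0) x 2^9 = 0
  Digit '1' (value 1) x 2^8 = 256
  Digit '1' (value 1) x 2^7 = 128
  Digit '1' (value 1) x 2^6 = 64
  Digit '0' (value 0) x 2^5 = 0
  Digit '1' (value 1) x 2^4 = 16
  Digit '0' (value 0) x 2^3 = 0
  Digit '1' (value 1) x 2^2 = 4
  Digit '1' (value 1) x 2^1 = 2
  Digit '1' (value 1) x 2^0 = 1
Sum = 7639

7639


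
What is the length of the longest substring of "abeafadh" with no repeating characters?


Input: "abeafadh"
Sliding window (track last position of each char):
  Position 0 ('a'): window [0,0] length 1 -- new best
  Position 1 ('b'): window [0,1] length 2 -- new best
  Position 2 ('e'): window [0,2] length 3 -- new best
  Position 3 ('a'): repeat (last at 0), move window start to 1
  Position 3 ('a'): window [1,3] length 3
  Position 4 ('f'): window [1,4] length 4 -- new best
  Position 5 ('a'): repeat (last at 3), move window start to 4
  Position 5 ('a'): window [4,5] length 2
  Position 6 ('d'): window [4,6] length 3
  Position 7 ('h'): window [4,7] length 4
Longest substring with no repeats: "beaf" with length 4

4


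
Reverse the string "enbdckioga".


Input: enbdckioga
Reading characters right to left:
  Position 9: 'a'
  Position 8: 'g'
  Position 7: 'o'
  Position 6: 'i'
  Position 5: 'k'
  Position 4: 'c'
  Position 3: 'd'
  Position 2: 'b'
  Position 1: 'n'
  Position 0: 'e'
Reversed: agoikcdbne

agoikcdbne


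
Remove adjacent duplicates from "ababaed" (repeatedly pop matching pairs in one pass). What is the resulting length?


Input: ababaed
Stack-based adjacent duplicate removal:
  Read 'a': push. Stack: a
  Read 'b': push. Stack: ab
  Read 'a': push. Stack: aba
  Read 'b': push. Stack: abab
  Read 'a': push. Stack: ababa
  Read 'e': push. Stack: ababae
  Read 'd': push. Stack: ababaed
Final stack: "ababaed" (length 7)

7


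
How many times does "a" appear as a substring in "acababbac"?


Searching for "a" in "acababbac"
Scanning each position:
  Position 0: "a" => MATCH
  Position 1: "c" => no
  Position 2: "a" => MATCH
  Position 3: "b" => no
  Position 4: "a" => MATCH
  Position 5: "b" => no
  Position 6: "b" => no
  Position 7: "a" => MATCH
  Position 8: "c" => no
Total occurrences: 4

4


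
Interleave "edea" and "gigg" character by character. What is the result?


Interleaving "edea" and "gigg":
  Position 0: 'e' from first, 'g' from second => "eg"
  Position 1: 'd' from first, 'i' from second => "di"
  Position 2: 'e' from first, 'g' from second => "eg"
  Position 3: 'a' from first, 'g' from second => "ag"
Result: egdiegag

egdiegag


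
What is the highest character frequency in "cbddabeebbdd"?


Input: cbddabeebbdd
Character counts:
  'a': 1
  'b': 4
  'c': 1
  'd': 4
  'e': 2
Maximum frequency: 4

4


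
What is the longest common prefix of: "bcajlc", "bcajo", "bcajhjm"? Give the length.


Words: bcajlc, bcajo, bcajhjm
  Position 0: all 'b' => match
  Position 1: all 'c' => match
  Position 2: all 'a' => match
  Position 3: all 'j' => match
  Position 4: ('l', 'o', 'h') => mismatch, stop
LCP = "bcaj" (length 4)

4


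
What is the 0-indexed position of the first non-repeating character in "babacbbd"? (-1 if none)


Input: babacbbd
Character frequencies:
  'a': 2
  'b': 4
  'c': 1
  'd': 1
Scanning left to right for freq == 1:
  Position 0 ('b'): freq=4, skip
  Position 1 ('a'): freq=2, skip
  Position 2 ('b'): freq=4, skip
  Position 3 ('a'): freq=2, skip
  Position 4 ('c'): unique! => answer = 4

4


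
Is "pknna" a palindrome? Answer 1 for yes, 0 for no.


Input: pknna
Reversed: annkp
  Compare pos 0 ('p') with pos 4 ('a'): MISMATCH
  Compare pos 1 ('k') with pos 3 ('n'): MISMATCH
Result: not a palindrome

0


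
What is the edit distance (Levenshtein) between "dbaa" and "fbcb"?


Computing edit distance: "dbaa" -> "fbcb"
DP table:
           f    b    c    b
      0    1    2    3    4
  d   1    1    2    3    4
  b   2    2    1    2    3
  a   3    3    2    2    3
  a   4    4    3    3    3
Edit distance = dp[4][4] = 3

3


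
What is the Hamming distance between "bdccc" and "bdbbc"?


Comparing "bdccc" and "bdbbc" position by position:
  Position 0: 'b' vs 'b' => same
  Position 1: 'd' vs 'd' => same
  Position 2: 'c' vs 'b' => differ
  Position 3: 'c' vs 'b' => differ
  Position 4: 'c' vs 'c' => same
Total differences (Hamming distance): 2

2


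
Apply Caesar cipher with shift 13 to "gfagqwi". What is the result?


Caesar cipher: shift "gfagqwi" by 13
  'g' (pos 6) + 13 = pos 19 = 't'
  'f' (pos 5) + 13 = pos 18 = 's'
  'a' (pos 0) + 13 = pos 13 = 'n'
  'g' (pos 6) + 13 = pos 19 = 't'
  'q' (pos 16) + 13 = pos 3 = 'd'
  'w' (pos 22) + 13 = pos 9 = 'j'
  'i' (pos 8) + 13 = pos 21 = 'v'
Result: tsntdjv

tsntdjv


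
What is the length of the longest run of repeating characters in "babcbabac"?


Input: "babcbabac"
Scanning for longest run:
  Position 1 ('a'): new char, reset run to 1
  Position 2 ('b'): new char, reset run to 1
  Position 3 ('c'): new char, reset run to 1
  Position 4 ('b'): new char, reset run to 1
  Position 5 ('a'): new char, reset run to 1
  Position 6 ('b'): new char, reset run to 1
  Position 7 ('a'): new char, reset run to 1
  Position 8 ('c'): new char, reset run to 1
Longest run: 'b' with length 1

1


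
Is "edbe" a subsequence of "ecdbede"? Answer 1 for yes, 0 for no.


Check if "edbe" is a subsequence of "ecdbede"
Greedy scan:
  Position 0 ('e'): matches sub[0] = 'e'
  Position 1 ('c'): no match needed
  Position 2 ('d'): matches sub[1] = 'd'
  Position 3 ('b'): matches sub[2] = 'b'
  Position 4 ('e'): matches sub[3] = 'e'
  Position 5 ('d'): no match needed
  Position 6 ('e'): no match needed
All 4 characters matched => is a subsequence

1


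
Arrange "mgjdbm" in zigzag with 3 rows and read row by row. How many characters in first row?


Zigzag "mgjdbm" into 3 rows:
Placing characters:
  'm' => row 0
  'g' => row 1
  'j' => row 2
  'd' => row 1
  'b' => row 0
  'm' => row 1
Rows:
  Row 0: "mb"
  Row 1: "gdm"
  Row 2: "j"
First row length: 2

2


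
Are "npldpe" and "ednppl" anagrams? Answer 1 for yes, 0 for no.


Strings: "npldpe", "ednppl"
Sorted first:  delnpp
Sorted second: delnpp
Sorted forms match => anagrams

1


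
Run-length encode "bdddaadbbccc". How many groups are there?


Input: bdddaadbbccc
Scanning for consecutive runs:
  Group 1: 'b' x 1 (positions 0-0)
  Group 2: 'd' x 3 (positions 1-3)
  Group 3: 'a' x 2 (positions 4-5)
  Group 4: 'd' x 1 (positions 6-6)
  Group 5: 'b' x 2 (positions 7-8)
  Group 6: 'c' x 3 (positions 9-11)
Total groups: 6

6


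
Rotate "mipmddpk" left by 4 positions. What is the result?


Input: "mipmddpk", rotate left by 4
First 4 characters: "mipm"
Remaining characters: "ddpk"
Concatenate remaining + first: "ddpk" + "mipm" = "ddpkmipm"

ddpkmipm


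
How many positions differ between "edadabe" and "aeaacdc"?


Comparing "edadabe" and "aeaacdc" position by position:
  Position 0: 'e' vs 'a' => DIFFER
  Position 1: 'd' vs 'e' => DIFFER
  Position 2: 'a' vs 'a' => same
  Position 3: 'd' vs 'a' => DIFFER
  Position 4: 'a' vs 'c' => DIFFER
  Position 5: 'b' vs 'd' => DIFFER
  Position 6: 'e' vs 'c' => DIFFER
Positions that differ: 6

6


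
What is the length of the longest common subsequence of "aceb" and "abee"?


LCS of "aceb" and "abee"
DP table:
           a    b    e    e
      0    0    0    0    0
  a   0    1    1    1    1
  c   0    1    1    1    1
  e   0    1    1    2    2
  b   0    1    2    2    2
LCS length = dp[4][4] = 2

2


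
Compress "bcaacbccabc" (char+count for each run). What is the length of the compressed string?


Input: bcaacbccabc
Runs:
  'b' x 1 => "b1"
  'c' x 1 => "c1"
  'a' x 2 => "a2"
  'c' x 1 => "c1"
  'b' x 1 => "b1"
  'c' x 2 => "c2"
  'a' x 1 => "a1"
  'b' x 1 => "b1"
  'c' x 1 => "c1"
Compressed: "b1c1a2c1b1c2a1b1c1"
Compressed length: 18

18


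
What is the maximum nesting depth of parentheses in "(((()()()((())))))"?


Input: "(((()()()((())))))"
Tracking depth:
  Position 0 '(': depth becomes 1
  Position 1 '(': depth becomes 2
  Position 2 '(': depth becomes 3
  Position 3 '(': depth becomes 4
  Position 4 ')': depth becomes 3
  Position 5 '(': depth becomes 4
  Position 6 ')': depth becomes 3
  Position 7 '(': depth becomes 4
  Position 8 ')': depth becomes 3
  Position 9 '(': depth becomes 4
  Position 10 '(': depth becomes 5
  Position 11 '(': depth becomes 6
  Position 12 ')': depth becomes 5
  Position 13 ')': depth becomes 4
  Position 14 ')': depth becomes 3
  Position 15 ')': depth becomes 2
  Position 16 ')': depth becomes 1
  Position 17 ')': depth becomes 0
Maximum depth reached: 6

6


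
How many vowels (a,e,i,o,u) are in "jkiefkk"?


Input: jkiefkk
Checking each character:
  'j' at position 0: consonant
  'k' at position 1: consonant
  'i' at position 2: vowel (running total: 1)
  'e' at position 3: vowel (running total: 2)
  'f' at position 4: consonant
  'k' at position 5: consonant
  'k' at position 6: consonant
Total vowels: 2

2


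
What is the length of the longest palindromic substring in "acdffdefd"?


Input: "acdffdefd"
Checking substrings for palindromes:
  [2:6] "dffd" (len 4) => palindrome
  [3:5] "ff" (len 2) => palindrome
Longest palindromic substring: "dffd" with length 4

4


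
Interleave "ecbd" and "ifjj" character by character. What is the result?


Interleaving "ecbd" and "ifjj":
  Position 0: 'e' from first, 'i' from second => "ei"
  Position 1: 'c' from first, 'f' from second => "cf"
  Position 2: 'b' from first, 'j' from second => "bj"
  Position 3: 'd' from first, 'j' from second => "dj"
Result: eicfbjdj

eicfbjdj


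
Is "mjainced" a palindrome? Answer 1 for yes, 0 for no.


Input: mjainced
Reversed: decniajm
  Compare pos 0 ('m') with pos 7 ('d'): MISMATCH
  Compare pos 1 ('j') with pos 6 ('e'): MISMATCH
  Compare pos 2 ('a') with pos 5 ('c'): MISMATCH
  Compare pos 3 ('i') with pos 4 ('n'): MISMATCH
Result: not a palindrome

0


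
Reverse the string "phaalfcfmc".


Input: phaalfcfmc
Reading characters right to left:
  Position 9: 'c'
  Position 8: 'm'
  Position 7: 'f'
  Position 6: 'c'
  Position 5: 'f'
  Position 4: 'l'
  Position 3: 'a'
  Position 2: 'a'
  Position 1: 'h'
  Position 0: 'p'
Reversed: cmfcflaahp

cmfcflaahp


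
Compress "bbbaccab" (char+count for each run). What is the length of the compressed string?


Input: bbbaccab
Runs:
  'b' x 3 => "b3"
  'a' x 1 => "a1"
  'c' x 2 => "c2"
  'a' x 1 => "a1"
  'b' x 1 => "b1"
Compressed: "b3a1c2a1b1"
Compressed length: 10

10


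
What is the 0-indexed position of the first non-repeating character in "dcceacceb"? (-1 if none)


Input: dcceacceb
Character frequencies:
  'a': 1
  'b': 1
  'c': 4
  'd': 1
  'e': 2
Scanning left to right for freq == 1:
  Position 0 ('d'): unique! => answer = 0

0


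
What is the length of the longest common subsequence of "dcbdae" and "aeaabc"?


LCS of "dcbdae" and "aeaabc"
DP table:
           a    e    a    a    b    c
      0    0    0    0    0    0    0
  d   0    0    0    0    0    0    0
  c   0    0    0    0    0    0    1
  b   0    0    0    0    0    1    1
  d   0    0    0    0    0    1    1
  a   0    1    1    1    1    1    1
  e   0    1    2    2    2    2    2
LCS length = dp[6][6] = 2

2


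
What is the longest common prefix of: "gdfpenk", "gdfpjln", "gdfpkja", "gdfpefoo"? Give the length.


Words: gdfpenk, gdfpjln, gdfpkja, gdfpefoo
  Position 0: all 'g' => match
  Position 1: all 'd' => match
  Position 2: all 'f' => match
  Position 3: all 'p' => match
  Position 4: ('e', 'j', 'k', 'e') => mismatch, stop
LCP = "gdfp" (length 4)

4


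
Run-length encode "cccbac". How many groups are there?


Input: cccbac
Scanning for consecutive runs:
  Group 1: 'c' x 3 (positions 0-2)
  Group 2: 'b' x 1 (positions 3-3)
  Group 3: 'a' x 1 (positions 4-4)
  Group 4: 'c' x 1 (positions 5-5)
Total groups: 4

4


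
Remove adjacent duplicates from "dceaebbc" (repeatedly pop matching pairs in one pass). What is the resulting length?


Input: dceaebbc
Stack-based adjacent duplicate removal:
  Read 'd': push. Stack: d
  Read 'c': push. Stack: dc
  Read 'e': push. Stack: dce
  Read 'a': push. Stack: dcea
  Read 'e': push. Stack: dceae
  Read 'b': push. Stack: dceaeb
  Read 'b': matches stack top 'b' => pop. Stack: dceae
  Read 'c': push. Stack: dceaec
Final stack: "dceaec" (length 6)

6


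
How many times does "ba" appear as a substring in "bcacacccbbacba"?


Searching for "ba" in "bcacacccbbacba"
Scanning each position:
  Position 0: "bc" => no
  Position 1: "ca" => no
  Position 2: "ac" => no
  Position 3: "ca" => no
  Position 4: "ac" => no
  Position 5: "cc" => no
  Position 6: "cc" => no
  Position 7: "cb" => no
  Position 8: "bb" => no
  Position 9: "ba" => MATCH
  Position 10: "ac" => no
  Position 11: "cb" => no
  Position 12: "ba" => MATCH
Total occurrences: 2

2


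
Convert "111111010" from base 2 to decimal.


Input: "111111010" in base 2
Positional expansion:
  Digit '1' (value 1) x 2^8 = 256
  Digit '1' (value 1) x 2^7 = 128
  Digit '1' (value 1) x 2^6 = 64
  Digit '1' (value 1) x 2^5 = 32
  Digit '1' (value 1) x 2^4 = 16
  Digit '1' (value 1) x 2^3 = 8
  Digit '0' (value 0) x 2^2 = 0
  Digit '1' (value 1) x 2^1 = 2
  Digit '0' (value 0) x 2^0 = 0
Sum = 506

506


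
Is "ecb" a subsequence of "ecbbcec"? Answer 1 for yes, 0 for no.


Check if "ecb" is a subsequence of "ecbbcec"
Greedy scan:
  Position 0 ('e'): matches sub[0] = 'e'
  Position 1 ('c'): matches sub[1] = 'c'
  Position 2 ('b'): matches sub[2] = 'b'
  Position 3 ('b'): no match needed
  Position 4 ('c'): no match needed
  Position 5 ('e'): no match needed
  Position 6 ('c'): no match needed
All 3 characters matched => is a subsequence

1


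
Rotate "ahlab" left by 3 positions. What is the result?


Input: "ahlab", rotate left by 3
First 3 characters: "ahl"
Remaining characters: "ab"
Concatenate remaining + first: "ab" + "ahl" = "abahl"

abahl


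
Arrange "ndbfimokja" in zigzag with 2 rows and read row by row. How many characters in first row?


Zigzag "ndbfimokja" into 2 rows:
Placing characters:
  'n' => row 0
  'd' => row 1
  'b' => row 0
  'f' => row 1
  'i' => row 0
  'm' => row 1
  'o' => row 0
  'k' => row 1
  'j' => row 0
  'a' => row 1
Rows:
  Row 0: "nbioj"
  Row 1: "dfmka"
First row length: 5

5


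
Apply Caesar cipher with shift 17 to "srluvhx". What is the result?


Caesar cipher: shift "srluvhx" by 17
  's' (pos 18) + 17 = pos 9 = 'j'
  'r' (pos 17) + 17 = pos 8 = 'i'
  'l' (pos 11) + 17 = pos 2 = 'c'
  'u' (pos 20) + 17 = pos 11 = 'l'
  'v' (pos 21) + 17 = pos 12 = 'm'
  'h' (pos 7) + 17 = pos 24 = 'y'
  'x' (pos 23) + 17 = pos 14 = 'o'
Result: jiclmyo

jiclmyo


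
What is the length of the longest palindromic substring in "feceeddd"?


Input: "feceeddd"
Checking substrings for palindromes:
  [1:4] "ece" (len 3) => palindrome
  [5:8] "ddd" (len 3) => palindrome
  [3:5] "ee" (len 2) => palindrome
  [5:7] "dd" (len 2) => palindrome
  [6:8] "dd" (len 2) => palindrome
Longest palindromic substring: "ece" with length 3

3


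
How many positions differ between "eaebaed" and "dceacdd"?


Comparing "eaebaed" and "dceacdd" position by position:
  Position 0: 'e' vs 'd' => DIFFER
  Position 1: 'a' vs 'c' => DIFFER
  Position 2: 'e' vs 'e' => same
  Position 3: 'b' vs 'a' => DIFFER
  Position 4: 'a' vs 'c' => DIFFER
  Position 5: 'e' vs 'd' => DIFFER
  Position 6: 'd' vs 'd' => same
Positions that differ: 5

5


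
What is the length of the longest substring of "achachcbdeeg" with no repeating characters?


Input: "achachcbdeeg"
Sliding window (track last position of each char):
  Position 0 ('a'): window [0,0] length 1 -- new best
  Position 1 ('c'): window [0,1] length 2 -- new best
  Position 2 ('h'): window [0,2] length 3 -- new best
  Position 3 ('a'): repeat (last at 0), move window start to 1
  Position 3 ('a'): window [1,3] length 3
  Position 4 ('c'): repeat (last at 1), move window start to 2
  Position 4 ('c'): window [2,4] length 3
  Position 5 ('h'): repeat (last at 2), move window start to 3
  Position 5 ('h'): window [3,5] length 3
  Position 6 ('c'): repeat (last at 4), move window start to 5
  Position 6 ('c'): window [5,6] length 2
  Position 7 ('b'): window [5,7] length 3
  Position 8 ('d'): window [5,8] length 4 -- new best
  Position 9 ('e'): window [5,9] length 5 -- new best
  Position 10 ('e'): repeat (last at 9), move window start to 10
  Position 10 ('e'): window [10,10] length 1
  Position 11 ('g'): window [10,11] length 2
Longest substring with no repeats: "hcbde" with length 5

5


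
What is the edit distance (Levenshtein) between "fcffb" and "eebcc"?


Computing edit distance: "fcffb" -> "eebcc"
DP table:
           e    e    b    c    c
      0    1    2    3    4    5
  f   1    1    2    3    4    5
  c   2    2    2    3    3    4
  f   3    3    3    3    4    4
  f   4    4    4    4    4    5
  b   5    5    5    4    5    5
Edit distance = dp[5][5] = 5

5


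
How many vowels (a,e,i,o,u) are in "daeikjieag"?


Input: daeikjieag
Checking each character:
  'd' at position 0: consonant
  'a' at position 1: vowel (running total: 1)
  'e' at position 2: vowel (running total: 2)
  'i' at position 3: vowel (running total: 3)
  'k' at position 4: consonant
  'j' at position 5: consonant
  'i' at position 6: vowel (running total: 4)
  'e' at position 7: vowel (running total: 5)
  'a' at position 8: vowel (running total: 6)
  'g' at position 9: consonant
Total vowels: 6

6


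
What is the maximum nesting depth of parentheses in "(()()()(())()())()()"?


Input: "(()()()(())()())()()"
Tracking depth:
  Position 0 '(': depth becomes 1
  Position 1 '(': depth becomes 2
  Position 2 ')': depth becomes 1
  Position 3 '(': depth becomes 2
  Position 4 ')': depth becomes 1
  Position 5 '(': depth becomes 2
  Position 6 ')': depth becomes 1
  Position 7 '(': depth becomes 2
  Position 8 '(': depth becomes 3
  Position 9 ')': depth becomes 2
  Position 10 ')': depth becomes 1
  Position 11 '(': depth becomes 2
  Position 12 ')': depth becomes 1
  Position 13 '(': depth becomes 2
  Position 14 ')': depth becomes 1
  Position 15 ')': depth becomes 0
  Position 16 '(': depth becomes 1
  Position 17 ')': depth becomes 0
  Position 18 '(': depth becomes 1
  Position 19 ')': depth becomes 0
Maximum depth reached: 3

3


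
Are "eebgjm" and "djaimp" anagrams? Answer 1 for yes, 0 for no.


Strings: "eebgjm", "djaimp"
Sorted first:  beegjm
Sorted second: adijmp
Differ at position 0: 'b' vs 'a' => not anagrams

0


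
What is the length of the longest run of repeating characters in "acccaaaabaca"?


Input: "acccaaaabaca"
Scanning for longest run:
  Position 1 ('c'): new char, reset run to 1
  Position 2 ('c'): continues run of 'c', length=2
  Position 3 ('c'): continues run of 'c', length=3
  Position 4 ('a'): new char, reset run to 1
  Position 5 ('a'): continues run of 'a', length=2
  Position 6 ('a'): continues run of 'a', length=3
  Position 7 ('a'): continues run of 'a', length=4
  Position 8 ('b'): new char, reset run to 1
  Position 9 ('a'): new char, reset run to 1
  Position 10 ('c'): new char, reset run to 1
  Position 11 ('a'): new char, reset run to 1
Longest run: 'a' with length 4

4


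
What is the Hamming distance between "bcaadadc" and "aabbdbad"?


Comparing "bcaadadc" and "aabbdbad" position by position:
  Position 0: 'b' vs 'a' => differ
  Position 1: 'c' vs 'a' => differ
  Position 2: 'a' vs 'b' => differ
  Position 3: 'a' vs 'b' => differ
  Position 4: 'd' vs 'd' => same
  Position 5: 'a' vs 'b' => differ
  Position 6: 'd' vs 'a' => differ
  Position 7: 'c' vs 'd' => differ
Total differences (Hamming distance): 7

7


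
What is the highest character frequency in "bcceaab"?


Input: bcceaab
Character counts:
  'a': 2
  'b': 2
  'c': 2
  'e': 1
Maximum frequency: 2

2


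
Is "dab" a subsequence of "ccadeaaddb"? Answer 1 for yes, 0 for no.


Check if "dab" is a subsequence of "ccadeaaddb"
Greedy scan:
  Position 0 ('c'): no match needed
  Position 1 ('c'): no match needed
  Position 2 ('a'): no match needed
  Position 3 ('d'): matches sub[0] = 'd'
  Position 4 ('e'): no match needed
  Position 5 ('a'): matches sub[1] = 'a'
  Position 6 ('a'): no match needed
  Position 7 ('d'): no match needed
  Position 8 ('d'): no match needed
  Position 9 ('b'): matches sub[2] = 'b'
All 3 characters matched => is a subsequence

1
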